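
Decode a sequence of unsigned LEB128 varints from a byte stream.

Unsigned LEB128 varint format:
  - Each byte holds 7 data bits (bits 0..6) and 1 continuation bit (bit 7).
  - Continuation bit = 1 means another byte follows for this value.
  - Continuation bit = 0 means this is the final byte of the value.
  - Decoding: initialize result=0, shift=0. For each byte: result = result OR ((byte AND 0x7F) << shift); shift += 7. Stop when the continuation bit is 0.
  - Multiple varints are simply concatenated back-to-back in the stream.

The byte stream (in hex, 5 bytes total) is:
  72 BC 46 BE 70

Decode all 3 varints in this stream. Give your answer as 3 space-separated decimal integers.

Answer: 114 9020 14398

Derivation:
  byte[0]=0x72 cont=0 payload=0x72=114: acc |= 114<<0 -> acc=114 shift=7 [end]
Varint 1: bytes[0:1] = 72 -> value 114 (1 byte(s))
  byte[1]=0xBC cont=1 payload=0x3C=60: acc |= 60<<0 -> acc=60 shift=7
  byte[2]=0x46 cont=0 payload=0x46=70: acc |= 70<<7 -> acc=9020 shift=14 [end]
Varint 2: bytes[1:3] = BC 46 -> value 9020 (2 byte(s))
  byte[3]=0xBE cont=1 payload=0x3E=62: acc |= 62<<0 -> acc=62 shift=7
  byte[4]=0x70 cont=0 payload=0x70=112: acc |= 112<<7 -> acc=14398 shift=14 [end]
Varint 3: bytes[3:5] = BE 70 -> value 14398 (2 byte(s))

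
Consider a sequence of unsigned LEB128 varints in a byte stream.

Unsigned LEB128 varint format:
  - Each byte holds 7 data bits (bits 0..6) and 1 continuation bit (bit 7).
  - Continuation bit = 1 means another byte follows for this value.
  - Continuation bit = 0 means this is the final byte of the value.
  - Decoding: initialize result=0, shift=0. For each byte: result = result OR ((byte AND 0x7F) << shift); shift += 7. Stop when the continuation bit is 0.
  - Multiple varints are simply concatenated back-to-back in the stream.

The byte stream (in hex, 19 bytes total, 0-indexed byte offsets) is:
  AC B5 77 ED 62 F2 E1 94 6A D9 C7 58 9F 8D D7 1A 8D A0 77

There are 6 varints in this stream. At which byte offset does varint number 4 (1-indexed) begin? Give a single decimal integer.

  byte[0]=0xAC cont=1 payload=0x2C=44: acc |= 44<<0 -> acc=44 shift=7
  byte[1]=0xB5 cont=1 payload=0x35=53: acc |= 53<<7 -> acc=6828 shift=14
  byte[2]=0x77 cont=0 payload=0x77=119: acc |= 119<<14 -> acc=1956524 shift=21 [end]
Varint 1: bytes[0:3] = AC B5 77 -> value 1956524 (3 byte(s))
  byte[3]=0xED cont=1 payload=0x6D=109: acc |= 109<<0 -> acc=109 shift=7
  byte[4]=0x62 cont=0 payload=0x62=98: acc |= 98<<7 -> acc=12653 shift=14 [end]
Varint 2: bytes[3:5] = ED 62 -> value 12653 (2 byte(s))
  byte[5]=0xF2 cont=1 payload=0x72=114: acc |= 114<<0 -> acc=114 shift=7
  byte[6]=0xE1 cont=1 payload=0x61=97: acc |= 97<<7 -> acc=12530 shift=14
  byte[7]=0x94 cont=1 payload=0x14=20: acc |= 20<<14 -> acc=340210 shift=21
  byte[8]=0x6A cont=0 payload=0x6A=106: acc |= 106<<21 -> acc=222638322 shift=28 [end]
Varint 3: bytes[5:9] = F2 E1 94 6A -> value 222638322 (4 byte(s))
  byte[9]=0xD9 cont=1 payload=0x59=89: acc |= 89<<0 -> acc=89 shift=7
  byte[10]=0xC7 cont=1 payload=0x47=71: acc |= 71<<7 -> acc=9177 shift=14
  byte[11]=0x58 cont=0 payload=0x58=88: acc |= 88<<14 -> acc=1450969 shift=21 [end]
Varint 4: bytes[9:12] = D9 C7 58 -> value 1450969 (3 byte(s))
  byte[12]=0x9F cont=1 payload=0x1F=31: acc |= 31<<0 -> acc=31 shift=7
  byte[13]=0x8D cont=1 payload=0x0D=13: acc |= 13<<7 -> acc=1695 shift=14
  byte[14]=0xD7 cont=1 payload=0x57=87: acc |= 87<<14 -> acc=1427103 shift=21
  byte[15]=0x1A cont=0 payload=0x1A=26: acc |= 26<<21 -> acc=55953055 shift=28 [end]
Varint 5: bytes[12:16] = 9F 8D D7 1A -> value 55953055 (4 byte(s))
  byte[16]=0x8D cont=1 payload=0x0D=13: acc |= 13<<0 -> acc=13 shift=7
  byte[17]=0xA0 cont=1 payload=0x20=32: acc |= 32<<7 -> acc=4109 shift=14
  byte[18]=0x77 cont=0 payload=0x77=119: acc |= 119<<14 -> acc=1953805 shift=21 [end]
Varint 6: bytes[16:19] = 8D A0 77 -> value 1953805 (3 byte(s))

Answer: 9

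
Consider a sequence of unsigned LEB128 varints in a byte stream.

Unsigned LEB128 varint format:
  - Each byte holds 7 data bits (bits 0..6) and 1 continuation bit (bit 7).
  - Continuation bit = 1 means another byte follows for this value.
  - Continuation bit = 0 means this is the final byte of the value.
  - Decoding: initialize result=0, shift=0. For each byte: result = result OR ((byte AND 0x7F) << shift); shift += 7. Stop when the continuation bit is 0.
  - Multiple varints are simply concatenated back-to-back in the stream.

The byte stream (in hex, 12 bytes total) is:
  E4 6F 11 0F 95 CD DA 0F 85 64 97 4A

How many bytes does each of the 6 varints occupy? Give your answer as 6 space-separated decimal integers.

Answer: 2 1 1 4 2 2

Derivation:
  byte[0]=0xE4 cont=1 payload=0x64=100: acc |= 100<<0 -> acc=100 shift=7
  byte[1]=0x6F cont=0 payload=0x6F=111: acc |= 111<<7 -> acc=14308 shift=14 [end]
Varint 1: bytes[0:2] = E4 6F -> value 14308 (2 byte(s))
  byte[2]=0x11 cont=0 payload=0x11=17: acc |= 17<<0 -> acc=17 shift=7 [end]
Varint 2: bytes[2:3] = 11 -> value 17 (1 byte(s))
  byte[3]=0x0F cont=0 payload=0x0F=15: acc |= 15<<0 -> acc=15 shift=7 [end]
Varint 3: bytes[3:4] = 0F -> value 15 (1 byte(s))
  byte[4]=0x95 cont=1 payload=0x15=21: acc |= 21<<0 -> acc=21 shift=7
  byte[5]=0xCD cont=1 payload=0x4D=77: acc |= 77<<7 -> acc=9877 shift=14
  byte[6]=0xDA cont=1 payload=0x5A=90: acc |= 90<<14 -> acc=1484437 shift=21
  byte[7]=0x0F cont=0 payload=0x0F=15: acc |= 15<<21 -> acc=32941717 shift=28 [end]
Varint 4: bytes[4:8] = 95 CD DA 0F -> value 32941717 (4 byte(s))
  byte[8]=0x85 cont=1 payload=0x05=5: acc |= 5<<0 -> acc=5 shift=7
  byte[9]=0x64 cont=0 payload=0x64=100: acc |= 100<<7 -> acc=12805 shift=14 [end]
Varint 5: bytes[8:10] = 85 64 -> value 12805 (2 byte(s))
  byte[10]=0x97 cont=1 payload=0x17=23: acc |= 23<<0 -> acc=23 shift=7
  byte[11]=0x4A cont=0 payload=0x4A=74: acc |= 74<<7 -> acc=9495 shift=14 [end]
Varint 6: bytes[10:12] = 97 4A -> value 9495 (2 byte(s))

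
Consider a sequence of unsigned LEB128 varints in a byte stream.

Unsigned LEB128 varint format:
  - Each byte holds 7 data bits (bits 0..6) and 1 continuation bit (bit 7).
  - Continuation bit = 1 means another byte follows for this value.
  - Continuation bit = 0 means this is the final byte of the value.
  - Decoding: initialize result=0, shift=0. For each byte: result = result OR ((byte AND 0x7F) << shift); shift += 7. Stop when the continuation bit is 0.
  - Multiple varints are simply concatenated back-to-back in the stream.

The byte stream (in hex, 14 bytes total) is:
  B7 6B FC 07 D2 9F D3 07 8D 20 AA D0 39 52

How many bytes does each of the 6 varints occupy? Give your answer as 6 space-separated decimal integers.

  byte[0]=0xB7 cont=1 payload=0x37=55: acc |= 55<<0 -> acc=55 shift=7
  byte[1]=0x6B cont=0 payload=0x6B=107: acc |= 107<<7 -> acc=13751 shift=14 [end]
Varint 1: bytes[0:2] = B7 6B -> value 13751 (2 byte(s))
  byte[2]=0xFC cont=1 payload=0x7C=124: acc |= 124<<0 -> acc=124 shift=7
  byte[3]=0x07 cont=0 payload=0x07=7: acc |= 7<<7 -> acc=1020 shift=14 [end]
Varint 2: bytes[2:4] = FC 07 -> value 1020 (2 byte(s))
  byte[4]=0xD2 cont=1 payload=0x52=82: acc |= 82<<0 -> acc=82 shift=7
  byte[5]=0x9F cont=1 payload=0x1F=31: acc |= 31<<7 -> acc=4050 shift=14
  byte[6]=0xD3 cont=1 payload=0x53=83: acc |= 83<<14 -> acc=1363922 shift=21
  byte[7]=0x07 cont=0 payload=0x07=7: acc |= 7<<21 -> acc=16043986 shift=28 [end]
Varint 3: bytes[4:8] = D2 9F D3 07 -> value 16043986 (4 byte(s))
  byte[8]=0x8D cont=1 payload=0x0D=13: acc |= 13<<0 -> acc=13 shift=7
  byte[9]=0x20 cont=0 payload=0x20=32: acc |= 32<<7 -> acc=4109 shift=14 [end]
Varint 4: bytes[8:10] = 8D 20 -> value 4109 (2 byte(s))
  byte[10]=0xAA cont=1 payload=0x2A=42: acc |= 42<<0 -> acc=42 shift=7
  byte[11]=0xD0 cont=1 payload=0x50=80: acc |= 80<<7 -> acc=10282 shift=14
  byte[12]=0x39 cont=0 payload=0x39=57: acc |= 57<<14 -> acc=944170 shift=21 [end]
Varint 5: bytes[10:13] = AA D0 39 -> value 944170 (3 byte(s))
  byte[13]=0x52 cont=0 payload=0x52=82: acc |= 82<<0 -> acc=82 shift=7 [end]
Varint 6: bytes[13:14] = 52 -> value 82 (1 byte(s))

Answer: 2 2 4 2 3 1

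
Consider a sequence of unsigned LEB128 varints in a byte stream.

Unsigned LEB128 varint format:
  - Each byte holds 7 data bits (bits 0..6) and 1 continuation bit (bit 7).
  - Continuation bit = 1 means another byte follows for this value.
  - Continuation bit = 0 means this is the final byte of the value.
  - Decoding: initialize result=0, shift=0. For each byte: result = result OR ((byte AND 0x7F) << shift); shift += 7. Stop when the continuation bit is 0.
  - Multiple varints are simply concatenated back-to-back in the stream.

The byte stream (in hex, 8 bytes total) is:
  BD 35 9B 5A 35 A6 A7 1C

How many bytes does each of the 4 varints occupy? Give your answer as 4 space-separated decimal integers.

Answer: 2 2 1 3

Derivation:
  byte[0]=0xBD cont=1 payload=0x3D=61: acc |= 61<<0 -> acc=61 shift=7
  byte[1]=0x35 cont=0 payload=0x35=53: acc |= 53<<7 -> acc=6845 shift=14 [end]
Varint 1: bytes[0:2] = BD 35 -> value 6845 (2 byte(s))
  byte[2]=0x9B cont=1 payload=0x1B=27: acc |= 27<<0 -> acc=27 shift=7
  byte[3]=0x5A cont=0 payload=0x5A=90: acc |= 90<<7 -> acc=11547 shift=14 [end]
Varint 2: bytes[2:4] = 9B 5A -> value 11547 (2 byte(s))
  byte[4]=0x35 cont=0 payload=0x35=53: acc |= 53<<0 -> acc=53 shift=7 [end]
Varint 3: bytes[4:5] = 35 -> value 53 (1 byte(s))
  byte[5]=0xA6 cont=1 payload=0x26=38: acc |= 38<<0 -> acc=38 shift=7
  byte[6]=0xA7 cont=1 payload=0x27=39: acc |= 39<<7 -> acc=5030 shift=14
  byte[7]=0x1C cont=0 payload=0x1C=28: acc |= 28<<14 -> acc=463782 shift=21 [end]
Varint 4: bytes[5:8] = A6 A7 1C -> value 463782 (3 byte(s))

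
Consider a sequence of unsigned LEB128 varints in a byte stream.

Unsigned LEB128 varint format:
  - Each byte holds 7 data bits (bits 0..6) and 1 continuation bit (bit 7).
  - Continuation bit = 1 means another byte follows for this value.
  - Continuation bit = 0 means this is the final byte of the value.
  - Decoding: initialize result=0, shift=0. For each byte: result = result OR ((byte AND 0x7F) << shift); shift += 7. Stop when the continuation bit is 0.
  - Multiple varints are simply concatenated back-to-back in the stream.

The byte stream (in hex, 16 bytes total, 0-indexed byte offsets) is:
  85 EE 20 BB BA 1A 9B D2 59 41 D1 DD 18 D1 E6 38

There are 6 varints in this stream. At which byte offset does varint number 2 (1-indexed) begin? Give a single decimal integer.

  byte[0]=0x85 cont=1 payload=0x05=5: acc |= 5<<0 -> acc=5 shift=7
  byte[1]=0xEE cont=1 payload=0x6E=110: acc |= 110<<7 -> acc=14085 shift=14
  byte[2]=0x20 cont=0 payload=0x20=32: acc |= 32<<14 -> acc=538373 shift=21 [end]
Varint 1: bytes[0:3] = 85 EE 20 -> value 538373 (3 byte(s))
  byte[3]=0xBB cont=1 payload=0x3B=59: acc |= 59<<0 -> acc=59 shift=7
  byte[4]=0xBA cont=1 payload=0x3A=58: acc |= 58<<7 -> acc=7483 shift=14
  byte[5]=0x1A cont=0 payload=0x1A=26: acc |= 26<<14 -> acc=433467 shift=21 [end]
Varint 2: bytes[3:6] = BB BA 1A -> value 433467 (3 byte(s))
  byte[6]=0x9B cont=1 payload=0x1B=27: acc |= 27<<0 -> acc=27 shift=7
  byte[7]=0xD2 cont=1 payload=0x52=82: acc |= 82<<7 -> acc=10523 shift=14
  byte[8]=0x59 cont=0 payload=0x59=89: acc |= 89<<14 -> acc=1468699 shift=21 [end]
Varint 3: bytes[6:9] = 9B D2 59 -> value 1468699 (3 byte(s))
  byte[9]=0x41 cont=0 payload=0x41=65: acc |= 65<<0 -> acc=65 shift=7 [end]
Varint 4: bytes[9:10] = 41 -> value 65 (1 byte(s))
  byte[10]=0xD1 cont=1 payload=0x51=81: acc |= 81<<0 -> acc=81 shift=7
  byte[11]=0xDD cont=1 payload=0x5D=93: acc |= 93<<7 -> acc=11985 shift=14
  byte[12]=0x18 cont=0 payload=0x18=24: acc |= 24<<14 -> acc=405201 shift=21 [end]
Varint 5: bytes[10:13] = D1 DD 18 -> value 405201 (3 byte(s))
  byte[13]=0xD1 cont=1 payload=0x51=81: acc |= 81<<0 -> acc=81 shift=7
  byte[14]=0xE6 cont=1 payload=0x66=102: acc |= 102<<7 -> acc=13137 shift=14
  byte[15]=0x38 cont=0 payload=0x38=56: acc |= 56<<14 -> acc=930641 shift=21 [end]
Varint 6: bytes[13:16] = D1 E6 38 -> value 930641 (3 byte(s))

Answer: 3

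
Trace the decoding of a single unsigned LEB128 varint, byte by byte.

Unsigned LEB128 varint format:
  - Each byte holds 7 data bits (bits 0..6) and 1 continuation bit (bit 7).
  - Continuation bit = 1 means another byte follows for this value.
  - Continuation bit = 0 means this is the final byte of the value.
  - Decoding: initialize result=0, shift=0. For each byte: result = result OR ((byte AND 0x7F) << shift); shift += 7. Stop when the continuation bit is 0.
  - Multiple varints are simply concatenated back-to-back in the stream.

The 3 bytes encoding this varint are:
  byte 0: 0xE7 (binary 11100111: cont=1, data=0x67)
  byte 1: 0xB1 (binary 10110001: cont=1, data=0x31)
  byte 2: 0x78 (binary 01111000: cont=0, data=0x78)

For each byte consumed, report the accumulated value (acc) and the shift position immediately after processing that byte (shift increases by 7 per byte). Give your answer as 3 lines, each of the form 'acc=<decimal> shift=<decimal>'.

Answer: acc=103 shift=7
acc=6375 shift=14
acc=1972455 shift=21

Derivation:
byte 0=0xE7: payload=0x67=103, contrib = 103<<0 = 103; acc -> 103, shift -> 7
byte 1=0xB1: payload=0x31=49, contrib = 49<<7 = 6272; acc -> 6375, shift -> 14
byte 2=0x78: payload=0x78=120, contrib = 120<<14 = 1966080; acc -> 1972455, shift -> 21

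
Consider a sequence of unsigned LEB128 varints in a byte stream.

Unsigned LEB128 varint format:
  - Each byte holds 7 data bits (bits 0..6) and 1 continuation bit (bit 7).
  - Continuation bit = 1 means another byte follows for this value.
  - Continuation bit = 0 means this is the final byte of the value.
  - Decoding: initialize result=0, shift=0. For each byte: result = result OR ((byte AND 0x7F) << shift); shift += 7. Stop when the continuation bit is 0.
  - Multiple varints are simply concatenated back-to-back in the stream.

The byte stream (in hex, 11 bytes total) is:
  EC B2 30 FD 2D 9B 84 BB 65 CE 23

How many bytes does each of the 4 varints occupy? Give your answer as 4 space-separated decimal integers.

Answer: 3 2 4 2

Derivation:
  byte[0]=0xEC cont=1 payload=0x6C=108: acc |= 108<<0 -> acc=108 shift=7
  byte[1]=0xB2 cont=1 payload=0x32=50: acc |= 50<<7 -> acc=6508 shift=14
  byte[2]=0x30 cont=0 payload=0x30=48: acc |= 48<<14 -> acc=792940 shift=21 [end]
Varint 1: bytes[0:3] = EC B2 30 -> value 792940 (3 byte(s))
  byte[3]=0xFD cont=1 payload=0x7D=125: acc |= 125<<0 -> acc=125 shift=7
  byte[4]=0x2D cont=0 payload=0x2D=45: acc |= 45<<7 -> acc=5885 shift=14 [end]
Varint 2: bytes[3:5] = FD 2D -> value 5885 (2 byte(s))
  byte[5]=0x9B cont=1 payload=0x1B=27: acc |= 27<<0 -> acc=27 shift=7
  byte[6]=0x84 cont=1 payload=0x04=4: acc |= 4<<7 -> acc=539 shift=14
  byte[7]=0xBB cont=1 payload=0x3B=59: acc |= 59<<14 -> acc=967195 shift=21
  byte[8]=0x65 cont=0 payload=0x65=101: acc |= 101<<21 -> acc=212779547 shift=28 [end]
Varint 3: bytes[5:9] = 9B 84 BB 65 -> value 212779547 (4 byte(s))
  byte[9]=0xCE cont=1 payload=0x4E=78: acc |= 78<<0 -> acc=78 shift=7
  byte[10]=0x23 cont=0 payload=0x23=35: acc |= 35<<7 -> acc=4558 shift=14 [end]
Varint 4: bytes[9:11] = CE 23 -> value 4558 (2 byte(s))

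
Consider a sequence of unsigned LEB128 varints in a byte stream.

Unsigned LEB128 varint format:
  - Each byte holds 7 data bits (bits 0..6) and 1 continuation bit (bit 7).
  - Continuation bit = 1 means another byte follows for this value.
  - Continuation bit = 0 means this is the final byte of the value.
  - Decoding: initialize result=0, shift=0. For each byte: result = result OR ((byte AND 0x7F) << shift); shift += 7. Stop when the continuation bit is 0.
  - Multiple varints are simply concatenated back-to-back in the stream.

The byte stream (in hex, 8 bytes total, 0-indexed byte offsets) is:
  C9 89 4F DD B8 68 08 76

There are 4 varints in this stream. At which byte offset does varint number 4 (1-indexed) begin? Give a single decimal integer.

Answer: 7

Derivation:
  byte[0]=0xC9 cont=1 payload=0x49=73: acc |= 73<<0 -> acc=73 shift=7
  byte[1]=0x89 cont=1 payload=0x09=9: acc |= 9<<7 -> acc=1225 shift=14
  byte[2]=0x4F cont=0 payload=0x4F=79: acc |= 79<<14 -> acc=1295561 shift=21 [end]
Varint 1: bytes[0:3] = C9 89 4F -> value 1295561 (3 byte(s))
  byte[3]=0xDD cont=1 payload=0x5D=93: acc |= 93<<0 -> acc=93 shift=7
  byte[4]=0xB8 cont=1 payload=0x38=56: acc |= 56<<7 -> acc=7261 shift=14
  byte[5]=0x68 cont=0 payload=0x68=104: acc |= 104<<14 -> acc=1711197 shift=21 [end]
Varint 2: bytes[3:6] = DD B8 68 -> value 1711197 (3 byte(s))
  byte[6]=0x08 cont=0 payload=0x08=8: acc |= 8<<0 -> acc=8 shift=7 [end]
Varint 3: bytes[6:7] = 08 -> value 8 (1 byte(s))
  byte[7]=0x76 cont=0 payload=0x76=118: acc |= 118<<0 -> acc=118 shift=7 [end]
Varint 4: bytes[7:8] = 76 -> value 118 (1 byte(s))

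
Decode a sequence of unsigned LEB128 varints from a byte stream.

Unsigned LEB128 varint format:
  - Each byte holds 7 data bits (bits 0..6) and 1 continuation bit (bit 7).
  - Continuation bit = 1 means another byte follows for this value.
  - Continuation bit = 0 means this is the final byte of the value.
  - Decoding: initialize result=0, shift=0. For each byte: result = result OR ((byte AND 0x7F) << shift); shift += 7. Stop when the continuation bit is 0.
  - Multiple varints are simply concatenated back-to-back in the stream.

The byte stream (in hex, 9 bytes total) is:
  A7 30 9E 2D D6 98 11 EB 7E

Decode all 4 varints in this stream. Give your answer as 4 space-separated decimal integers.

  byte[0]=0xA7 cont=1 payload=0x27=39: acc |= 39<<0 -> acc=39 shift=7
  byte[1]=0x30 cont=0 payload=0x30=48: acc |= 48<<7 -> acc=6183 shift=14 [end]
Varint 1: bytes[0:2] = A7 30 -> value 6183 (2 byte(s))
  byte[2]=0x9E cont=1 payload=0x1E=30: acc |= 30<<0 -> acc=30 shift=7
  byte[3]=0x2D cont=0 payload=0x2D=45: acc |= 45<<7 -> acc=5790 shift=14 [end]
Varint 2: bytes[2:4] = 9E 2D -> value 5790 (2 byte(s))
  byte[4]=0xD6 cont=1 payload=0x56=86: acc |= 86<<0 -> acc=86 shift=7
  byte[5]=0x98 cont=1 payload=0x18=24: acc |= 24<<7 -> acc=3158 shift=14
  byte[6]=0x11 cont=0 payload=0x11=17: acc |= 17<<14 -> acc=281686 shift=21 [end]
Varint 3: bytes[4:7] = D6 98 11 -> value 281686 (3 byte(s))
  byte[7]=0xEB cont=1 payload=0x6B=107: acc |= 107<<0 -> acc=107 shift=7
  byte[8]=0x7E cont=0 payload=0x7E=126: acc |= 126<<7 -> acc=16235 shift=14 [end]
Varint 4: bytes[7:9] = EB 7E -> value 16235 (2 byte(s))

Answer: 6183 5790 281686 16235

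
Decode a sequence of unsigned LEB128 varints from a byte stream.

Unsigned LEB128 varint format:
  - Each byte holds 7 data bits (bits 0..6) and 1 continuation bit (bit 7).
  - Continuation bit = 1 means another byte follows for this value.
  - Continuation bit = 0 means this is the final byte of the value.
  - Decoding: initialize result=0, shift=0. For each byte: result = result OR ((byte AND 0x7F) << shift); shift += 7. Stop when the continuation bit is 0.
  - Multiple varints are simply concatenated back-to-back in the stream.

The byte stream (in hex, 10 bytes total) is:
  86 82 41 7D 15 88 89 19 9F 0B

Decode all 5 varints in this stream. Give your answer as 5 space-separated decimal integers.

Answer: 1065222 125 21 410760 1439

Derivation:
  byte[0]=0x86 cont=1 payload=0x06=6: acc |= 6<<0 -> acc=6 shift=7
  byte[1]=0x82 cont=1 payload=0x02=2: acc |= 2<<7 -> acc=262 shift=14
  byte[2]=0x41 cont=0 payload=0x41=65: acc |= 65<<14 -> acc=1065222 shift=21 [end]
Varint 1: bytes[0:3] = 86 82 41 -> value 1065222 (3 byte(s))
  byte[3]=0x7D cont=0 payload=0x7D=125: acc |= 125<<0 -> acc=125 shift=7 [end]
Varint 2: bytes[3:4] = 7D -> value 125 (1 byte(s))
  byte[4]=0x15 cont=0 payload=0x15=21: acc |= 21<<0 -> acc=21 shift=7 [end]
Varint 3: bytes[4:5] = 15 -> value 21 (1 byte(s))
  byte[5]=0x88 cont=1 payload=0x08=8: acc |= 8<<0 -> acc=8 shift=7
  byte[6]=0x89 cont=1 payload=0x09=9: acc |= 9<<7 -> acc=1160 shift=14
  byte[7]=0x19 cont=0 payload=0x19=25: acc |= 25<<14 -> acc=410760 shift=21 [end]
Varint 4: bytes[5:8] = 88 89 19 -> value 410760 (3 byte(s))
  byte[8]=0x9F cont=1 payload=0x1F=31: acc |= 31<<0 -> acc=31 shift=7
  byte[9]=0x0B cont=0 payload=0x0B=11: acc |= 11<<7 -> acc=1439 shift=14 [end]
Varint 5: bytes[8:10] = 9F 0B -> value 1439 (2 byte(s))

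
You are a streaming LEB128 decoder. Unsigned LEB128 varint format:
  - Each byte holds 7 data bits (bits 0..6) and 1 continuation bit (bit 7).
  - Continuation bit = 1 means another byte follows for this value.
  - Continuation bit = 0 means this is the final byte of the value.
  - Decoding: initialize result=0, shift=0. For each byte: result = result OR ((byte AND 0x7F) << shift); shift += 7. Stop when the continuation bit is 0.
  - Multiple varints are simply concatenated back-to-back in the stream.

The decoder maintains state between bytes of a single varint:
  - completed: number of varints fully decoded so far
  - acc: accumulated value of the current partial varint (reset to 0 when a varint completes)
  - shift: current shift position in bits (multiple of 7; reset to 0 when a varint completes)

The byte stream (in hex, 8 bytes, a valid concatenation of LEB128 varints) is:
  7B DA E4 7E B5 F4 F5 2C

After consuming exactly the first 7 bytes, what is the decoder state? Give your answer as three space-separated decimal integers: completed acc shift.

byte[0]=0x7B cont=0 payload=0x7B: varint #1 complete (value=123); reset -> completed=1 acc=0 shift=0
byte[1]=0xDA cont=1 payload=0x5A: acc |= 90<<0 -> completed=1 acc=90 shift=7
byte[2]=0xE4 cont=1 payload=0x64: acc |= 100<<7 -> completed=1 acc=12890 shift=14
byte[3]=0x7E cont=0 payload=0x7E: varint #2 complete (value=2077274); reset -> completed=2 acc=0 shift=0
byte[4]=0xB5 cont=1 payload=0x35: acc |= 53<<0 -> completed=2 acc=53 shift=7
byte[5]=0xF4 cont=1 payload=0x74: acc |= 116<<7 -> completed=2 acc=14901 shift=14
byte[6]=0xF5 cont=1 payload=0x75: acc |= 117<<14 -> completed=2 acc=1931829 shift=21

Answer: 2 1931829 21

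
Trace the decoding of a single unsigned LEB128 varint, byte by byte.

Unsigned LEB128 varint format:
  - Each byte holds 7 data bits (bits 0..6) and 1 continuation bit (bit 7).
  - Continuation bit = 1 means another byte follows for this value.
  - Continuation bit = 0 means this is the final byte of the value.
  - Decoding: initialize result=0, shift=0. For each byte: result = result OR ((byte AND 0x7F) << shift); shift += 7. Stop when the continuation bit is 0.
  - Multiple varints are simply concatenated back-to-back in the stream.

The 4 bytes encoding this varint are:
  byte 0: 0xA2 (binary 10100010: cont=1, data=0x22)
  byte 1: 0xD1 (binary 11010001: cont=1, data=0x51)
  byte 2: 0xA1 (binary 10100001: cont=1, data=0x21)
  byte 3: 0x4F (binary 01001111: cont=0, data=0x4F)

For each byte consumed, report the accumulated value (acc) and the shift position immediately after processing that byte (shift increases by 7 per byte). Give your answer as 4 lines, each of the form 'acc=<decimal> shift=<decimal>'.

Answer: acc=34 shift=7
acc=10402 shift=14
acc=551074 shift=21
acc=166226082 shift=28

Derivation:
byte 0=0xA2: payload=0x22=34, contrib = 34<<0 = 34; acc -> 34, shift -> 7
byte 1=0xD1: payload=0x51=81, contrib = 81<<7 = 10368; acc -> 10402, shift -> 14
byte 2=0xA1: payload=0x21=33, contrib = 33<<14 = 540672; acc -> 551074, shift -> 21
byte 3=0x4F: payload=0x4F=79, contrib = 79<<21 = 165675008; acc -> 166226082, shift -> 28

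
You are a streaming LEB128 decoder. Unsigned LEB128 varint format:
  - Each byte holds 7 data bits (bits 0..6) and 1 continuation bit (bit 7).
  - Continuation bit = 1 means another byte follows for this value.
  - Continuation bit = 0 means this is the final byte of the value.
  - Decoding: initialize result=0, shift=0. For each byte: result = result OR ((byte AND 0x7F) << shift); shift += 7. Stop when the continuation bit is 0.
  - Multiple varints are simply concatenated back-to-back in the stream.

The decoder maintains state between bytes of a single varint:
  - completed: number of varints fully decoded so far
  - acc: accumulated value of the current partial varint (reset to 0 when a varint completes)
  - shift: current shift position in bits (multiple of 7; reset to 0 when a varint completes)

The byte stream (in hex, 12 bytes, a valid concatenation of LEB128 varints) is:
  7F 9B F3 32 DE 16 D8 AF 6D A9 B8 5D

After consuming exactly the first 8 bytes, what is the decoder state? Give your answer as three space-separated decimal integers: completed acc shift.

Answer: 3 6104 14

Derivation:
byte[0]=0x7F cont=0 payload=0x7F: varint #1 complete (value=127); reset -> completed=1 acc=0 shift=0
byte[1]=0x9B cont=1 payload=0x1B: acc |= 27<<0 -> completed=1 acc=27 shift=7
byte[2]=0xF3 cont=1 payload=0x73: acc |= 115<<7 -> completed=1 acc=14747 shift=14
byte[3]=0x32 cont=0 payload=0x32: varint #2 complete (value=833947); reset -> completed=2 acc=0 shift=0
byte[4]=0xDE cont=1 payload=0x5E: acc |= 94<<0 -> completed=2 acc=94 shift=7
byte[5]=0x16 cont=0 payload=0x16: varint #3 complete (value=2910); reset -> completed=3 acc=0 shift=0
byte[6]=0xD8 cont=1 payload=0x58: acc |= 88<<0 -> completed=3 acc=88 shift=7
byte[7]=0xAF cont=1 payload=0x2F: acc |= 47<<7 -> completed=3 acc=6104 shift=14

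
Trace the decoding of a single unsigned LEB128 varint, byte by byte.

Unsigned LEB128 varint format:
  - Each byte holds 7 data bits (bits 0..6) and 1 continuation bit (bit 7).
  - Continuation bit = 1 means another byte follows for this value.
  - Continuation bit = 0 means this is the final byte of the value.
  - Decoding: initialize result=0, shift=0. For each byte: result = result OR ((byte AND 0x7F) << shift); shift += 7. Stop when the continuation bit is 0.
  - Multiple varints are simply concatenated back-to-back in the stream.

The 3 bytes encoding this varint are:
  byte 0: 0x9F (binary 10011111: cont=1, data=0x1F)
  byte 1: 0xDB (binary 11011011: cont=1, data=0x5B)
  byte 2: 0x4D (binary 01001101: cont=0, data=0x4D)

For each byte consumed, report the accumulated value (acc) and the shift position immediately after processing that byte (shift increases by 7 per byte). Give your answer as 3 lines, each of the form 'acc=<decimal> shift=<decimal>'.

Answer: acc=31 shift=7
acc=11679 shift=14
acc=1273247 shift=21

Derivation:
byte 0=0x9F: payload=0x1F=31, contrib = 31<<0 = 31; acc -> 31, shift -> 7
byte 1=0xDB: payload=0x5B=91, contrib = 91<<7 = 11648; acc -> 11679, shift -> 14
byte 2=0x4D: payload=0x4D=77, contrib = 77<<14 = 1261568; acc -> 1273247, shift -> 21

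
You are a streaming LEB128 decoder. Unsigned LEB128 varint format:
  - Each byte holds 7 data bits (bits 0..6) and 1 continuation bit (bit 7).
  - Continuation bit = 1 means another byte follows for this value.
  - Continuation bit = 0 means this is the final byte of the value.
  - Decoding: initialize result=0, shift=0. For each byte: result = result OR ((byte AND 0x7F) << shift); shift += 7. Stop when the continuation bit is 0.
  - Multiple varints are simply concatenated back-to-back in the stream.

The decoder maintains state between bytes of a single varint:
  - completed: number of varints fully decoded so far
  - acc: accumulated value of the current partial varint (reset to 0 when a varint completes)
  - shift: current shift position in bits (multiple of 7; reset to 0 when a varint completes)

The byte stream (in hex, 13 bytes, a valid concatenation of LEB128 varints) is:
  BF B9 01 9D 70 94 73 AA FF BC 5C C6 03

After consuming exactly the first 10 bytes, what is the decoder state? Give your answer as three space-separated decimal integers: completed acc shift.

Answer: 3 999338 21

Derivation:
byte[0]=0xBF cont=1 payload=0x3F: acc |= 63<<0 -> completed=0 acc=63 shift=7
byte[1]=0xB9 cont=1 payload=0x39: acc |= 57<<7 -> completed=0 acc=7359 shift=14
byte[2]=0x01 cont=0 payload=0x01: varint #1 complete (value=23743); reset -> completed=1 acc=0 shift=0
byte[3]=0x9D cont=1 payload=0x1D: acc |= 29<<0 -> completed=1 acc=29 shift=7
byte[4]=0x70 cont=0 payload=0x70: varint #2 complete (value=14365); reset -> completed=2 acc=0 shift=0
byte[5]=0x94 cont=1 payload=0x14: acc |= 20<<0 -> completed=2 acc=20 shift=7
byte[6]=0x73 cont=0 payload=0x73: varint #3 complete (value=14740); reset -> completed=3 acc=0 shift=0
byte[7]=0xAA cont=1 payload=0x2A: acc |= 42<<0 -> completed=3 acc=42 shift=7
byte[8]=0xFF cont=1 payload=0x7F: acc |= 127<<7 -> completed=3 acc=16298 shift=14
byte[9]=0xBC cont=1 payload=0x3C: acc |= 60<<14 -> completed=3 acc=999338 shift=21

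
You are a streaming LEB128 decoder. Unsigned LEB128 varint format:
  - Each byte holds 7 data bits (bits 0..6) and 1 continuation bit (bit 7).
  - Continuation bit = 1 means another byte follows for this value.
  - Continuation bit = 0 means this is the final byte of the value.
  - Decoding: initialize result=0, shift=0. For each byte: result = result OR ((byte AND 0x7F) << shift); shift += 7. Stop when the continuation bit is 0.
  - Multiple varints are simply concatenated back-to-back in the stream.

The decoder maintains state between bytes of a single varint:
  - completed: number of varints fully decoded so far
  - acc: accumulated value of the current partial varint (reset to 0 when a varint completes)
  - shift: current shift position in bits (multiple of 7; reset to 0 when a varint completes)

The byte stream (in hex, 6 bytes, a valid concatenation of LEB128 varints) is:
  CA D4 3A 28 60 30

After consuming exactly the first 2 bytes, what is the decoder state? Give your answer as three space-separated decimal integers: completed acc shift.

Answer: 0 10826 14

Derivation:
byte[0]=0xCA cont=1 payload=0x4A: acc |= 74<<0 -> completed=0 acc=74 shift=7
byte[1]=0xD4 cont=1 payload=0x54: acc |= 84<<7 -> completed=0 acc=10826 shift=14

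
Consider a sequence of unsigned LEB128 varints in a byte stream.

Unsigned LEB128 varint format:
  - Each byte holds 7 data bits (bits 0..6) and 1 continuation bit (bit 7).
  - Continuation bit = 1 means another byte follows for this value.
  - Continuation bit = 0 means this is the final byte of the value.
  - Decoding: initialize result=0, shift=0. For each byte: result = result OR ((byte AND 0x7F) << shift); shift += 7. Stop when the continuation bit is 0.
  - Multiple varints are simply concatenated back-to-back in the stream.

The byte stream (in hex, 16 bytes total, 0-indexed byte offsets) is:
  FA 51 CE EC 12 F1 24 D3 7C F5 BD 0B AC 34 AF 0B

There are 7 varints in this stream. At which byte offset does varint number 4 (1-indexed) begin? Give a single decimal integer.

  byte[0]=0xFA cont=1 payload=0x7A=122: acc |= 122<<0 -> acc=122 shift=7
  byte[1]=0x51 cont=0 payload=0x51=81: acc |= 81<<7 -> acc=10490 shift=14 [end]
Varint 1: bytes[0:2] = FA 51 -> value 10490 (2 byte(s))
  byte[2]=0xCE cont=1 payload=0x4E=78: acc |= 78<<0 -> acc=78 shift=7
  byte[3]=0xEC cont=1 payload=0x6C=108: acc |= 108<<7 -> acc=13902 shift=14
  byte[4]=0x12 cont=0 payload=0x12=18: acc |= 18<<14 -> acc=308814 shift=21 [end]
Varint 2: bytes[2:5] = CE EC 12 -> value 308814 (3 byte(s))
  byte[5]=0xF1 cont=1 payload=0x71=113: acc |= 113<<0 -> acc=113 shift=7
  byte[6]=0x24 cont=0 payload=0x24=36: acc |= 36<<7 -> acc=4721 shift=14 [end]
Varint 3: bytes[5:7] = F1 24 -> value 4721 (2 byte(s))
  byte[7]=0xD3 cont=1 payload=0x53=83: acc |= 83<<0 -> acc=83 shift=7
  byte[8]=0x7C cont=0 payload=0x7C=124: acc |= 124<<7 -> acc=15955 shift=14 [end]
Varint 4: bytes[7:9] = D3 7C -> value 15955 (2 byte(s))
  byte[9]=0xF5 cont=1 payload=0x75=117: acc |= 117<<0 -> acc=117 shift=7
  byte[10]=0xBD cont=1 payload=0x3D=61: acc |= 61<<7 -> acc=7925 shift=14
  byte[11]=0x0B cont=0 payload=0x0B=11: acc |= 11<<14 -> acc=188149 shift=21 [end]
Varint 5: bytes[9:12] = F5 BD 0B -> value 188149 (3 byte(s))
  byte[12]=0xAC cont=1 payload=0x2C=44: acc |= 44<<0 -> acc=44 shift=7
  byte[13]=0x34 cont=0 payload=0x34=52: acc |= 52<<7 -> acc=6700 shift=14 [end]
Varint 6: bytes[12:14] = AC 34 -> value 6700 (2 byte(s))
  byte[14]=0xAF cont=1 payload=0x2F=47: acc |= 47<<0 -> acc=47 shift=7
  byte[15]=0x0B cont=0 payload=0x0B=11: acc |= 11<<7 -> acc=1455 shift=14 [end]
Varint 7: bytes[14:16] = AF 0B -> value 1455 (2 byte(s))

Answer: 7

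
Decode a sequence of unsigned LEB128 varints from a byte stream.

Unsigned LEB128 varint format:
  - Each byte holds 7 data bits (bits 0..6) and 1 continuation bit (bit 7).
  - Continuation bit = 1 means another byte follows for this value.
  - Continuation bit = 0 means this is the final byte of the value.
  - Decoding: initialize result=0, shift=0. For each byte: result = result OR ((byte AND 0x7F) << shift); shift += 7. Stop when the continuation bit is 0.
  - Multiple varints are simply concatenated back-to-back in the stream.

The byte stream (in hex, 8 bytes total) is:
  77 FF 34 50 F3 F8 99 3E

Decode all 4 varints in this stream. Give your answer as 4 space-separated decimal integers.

  byte[0]=0x77 cont=0 payload=0x77=119: acc |= 119<<0 -> acc=119 shift=7 [end]
Varint 1: bytes[0:1] = 77 -> value 119 (1 byte(s))
  byte[1]=0xFF cont=1 payload=0x7F=127: acc |= 127<<0 -> acc=127 shift=7
  byte[2]=0x34 cont=0 payload=0x34=52: acc |= 52<<7 -> acc=6783 shift=14 [end]
Varint 2: bytes[1:3] = FF 34 -> value 6783 (2 byte(s))
  byte[3]=0x50 cont=0 payload=0x50=80: acc |= 80<<0 -> acc=80 shift=7 [end]
Varint 3: bytes[3:4] = 50 -> value 80 (1 byte(s))
  byte[4]=0xF3 cont=1 payload=0x73=115: acc |= 115<<0 -> acc=115 shift=7
  byte[5]=0xF8 cont=1 payload=0x78=120: acc |= 120<<7 -> acc=15475 shift=14
  byte[6]=0x99 cont=1 payload=0x19=25: acc |= 25<<14 -> acc=425075 shift=21
  byte[7]=0x3E cont=0 payload=0x3E=62: acc |= 62<<21 -> acc=130448499 shift=28 [end]
Varint 4: bytes[4:8] = F3 F8 99 3E -> value 130448499 (4 byte(s))

Answer: 119 6783 80 130448499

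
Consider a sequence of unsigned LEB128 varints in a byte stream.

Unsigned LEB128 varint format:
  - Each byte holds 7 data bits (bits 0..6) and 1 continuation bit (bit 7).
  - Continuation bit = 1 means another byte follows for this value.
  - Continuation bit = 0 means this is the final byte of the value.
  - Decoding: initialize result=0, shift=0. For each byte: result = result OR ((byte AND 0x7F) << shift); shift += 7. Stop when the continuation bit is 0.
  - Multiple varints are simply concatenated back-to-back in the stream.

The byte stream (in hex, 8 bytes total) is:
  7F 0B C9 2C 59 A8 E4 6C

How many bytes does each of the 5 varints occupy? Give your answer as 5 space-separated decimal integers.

  byte[0]=0x7F cont=0 payload=0x7F=127: acc |= 127<<0 -> acc=127 shift=7 [end]
Varint 1: bytes[0:1] = 7F -> value 127 (1 byte(s))
  byte[1]=0x0B cont=0 payload=0x0B=11: acc |= 11<<0 -> acc=11 shift=7 [end]
Varint 2: bytes[1:2] = 0B -> value 11 (1 byte(s))
  byte[2]=0xC9 cont=1 payload=0x49=73: acc |= 73<<0 -> acc=73 shift=7
  byte[3]=0x2C cont=0 payload=0x2C=44: acc |= 44<<7 -> acc=5705 shift=14 [end]
Varint 3: bytes[2:4] = C9 2C -> value 5705 (2 byte(s))
  byte[4]=0x59 cont=0 payload=0x59=89: acc |= 89<<0 -> acc=89 shift=7 [end]
Varint 4: bytes[4:5] = 59 -> value 89 (1 byte(s))
  byte[5]=0xA8 cont=1 payload=0x28=40: acc |= 40<<0 -> acc=40 shift=7
  byte[6]=0xE4 cont=1 payload=0x64=100: acc |= 100<<7 -> acc=12840 shift=14
  byte[7]=0x6C cont=0 payload=0x6C=108: acc |= 108<<14 -> acc=1782312 shift=21 [end]
Varint 5: bytes[5:8] = A8 E4 6C -> value 1782312 (3 byte(s))

Answer: 1 1 2 1 3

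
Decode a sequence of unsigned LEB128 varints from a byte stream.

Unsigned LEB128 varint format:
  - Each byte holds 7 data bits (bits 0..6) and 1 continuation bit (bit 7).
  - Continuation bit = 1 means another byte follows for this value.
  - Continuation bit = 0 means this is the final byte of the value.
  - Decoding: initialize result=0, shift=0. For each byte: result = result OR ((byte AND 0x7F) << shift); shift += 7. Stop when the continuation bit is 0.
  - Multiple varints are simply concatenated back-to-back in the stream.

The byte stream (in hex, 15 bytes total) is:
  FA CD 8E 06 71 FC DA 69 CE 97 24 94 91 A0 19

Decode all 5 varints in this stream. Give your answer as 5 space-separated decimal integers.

Answer: 12822266 113 1731964 592846 52955284

Derivation:
  byte[0]=0xFA cont=1 payload=0x7A=122: acc |= 122<<0 -> acc=122 shift=7
  byte[1]=0xCD cont=1 payload=0x4D=77: acc |= 77<<7 -> acc=9978 shift=14
  byte[2]=0x8E cont=1 payload=0x0E=14: acc |= 14<<14 -> acc=239354 shift=21
  byte[3]=0x06 cont=0 payload=0x06=6: acc |= 6<<21 -> acc=12822266 shift=28 [end]
Varint 1: bytes[0:4] = FA CD 8E 06 -> value 12822266 (4 byte(s))
  byte[4]=0x71 cont=0 payload=0x71=113: acc |= 113<<0 -> acc=113 shift=7 [end]
Varint 2: bytes[4:5] = 71 -> value 113 (1 byte(s))
  byte[5]=0xFC cont=1 payload=0x7C=124: acc |= 124<<0 -> acc=124 shift=7
  byte[6]=0xDA cont=1 payload=0x5A=90: acc |= 90<<7 -> acc=11644 shift=14
  byte[7]=0x69 cont=0 payload=0x69=105: acc |= 105<<14 -> acc=1731964 shift=21 [end]
Varint 3: bytes[5:8] = FC DA 69 -> value 1731964 (3 byte(s))
  byte[8]=0xCE cont=1 payload=0x4E=78: acc |= 78<<0 -> acc=78 shift=7
  byte[9]=0x97 cont=1 payload=0x17=23: acc |= 23<<7 -> acc=3022 shift=14
  byte[10]=0x24 cont=0 payload=0x24=36: acc |= 36<<14 -> acc=592846 shift=21 [end]
Varint 4: bytes[8:11] = CE 97 24 -> value 592846 (3 byte(s))
  byte[11]=0x94 cont=1 payload=0x14=20: acc |= 20<<0 -> acc=20 shift=7
  byte[12]=0x91 cont=1 payload=0x11=17: acc |= 17<<7 -> acc=2196 shift=14
  byte[13]=0xA0 cont=1 payload=0x20=32: acc |= 32<<14 -> acc=526484 shift=21
  byte[14]=0x19 cont=0 payload=0x19=25: acc |= 25<<21 -> acc=52955284 shift=28 [end]
Varint 5: bytes[11:15] = 94 91 A0 19 -> value 52955284 (4 byte(s))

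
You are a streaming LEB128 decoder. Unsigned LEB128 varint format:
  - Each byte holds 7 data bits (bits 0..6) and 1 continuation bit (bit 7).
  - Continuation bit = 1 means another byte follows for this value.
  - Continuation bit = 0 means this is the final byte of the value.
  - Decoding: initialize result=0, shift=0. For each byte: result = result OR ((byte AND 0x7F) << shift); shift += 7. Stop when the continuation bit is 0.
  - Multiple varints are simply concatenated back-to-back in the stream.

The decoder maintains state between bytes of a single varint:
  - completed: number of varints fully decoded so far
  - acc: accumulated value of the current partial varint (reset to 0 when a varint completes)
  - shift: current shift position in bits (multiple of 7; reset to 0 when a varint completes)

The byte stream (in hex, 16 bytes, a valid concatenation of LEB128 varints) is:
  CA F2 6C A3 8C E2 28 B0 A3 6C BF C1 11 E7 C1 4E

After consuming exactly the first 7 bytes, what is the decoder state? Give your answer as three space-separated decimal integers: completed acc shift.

Answer: 2 0 0

Derivation:
byte[0]=0xCA cont=1 payload=0x4A: acc |= 74<<0 -> completed=0 acc=74 shift=7
byte[1]=0xF2 cont=1 payload=0x72: acc |= 114<<7 -> completed=0 acc=14666 shift=14
byte[2]=0x6C cont=0 payload=0x6C: varint #1 complete (value=1784138); reset -> completed=1 acc=0 shift=0
byte[3]=0xA3 cont=1 payload=0x23: acc |= 35<<0 -> completed=1 acc=35 shift=7
byte[4]=0x8C cont=1 payload=0x0C: acc |= 12<<7 -> completed=1 acc=1571 shift=14
byte[5]=0xE2 cont=1 payload=0x62: acc |= 98<<14 -> completed=1 acc=1607203 shift=21
byte[6]=0x28 cont=0 payload=0x28: varint #2 complete (value=85493283); reset -> completed=2 acc=0 shift=0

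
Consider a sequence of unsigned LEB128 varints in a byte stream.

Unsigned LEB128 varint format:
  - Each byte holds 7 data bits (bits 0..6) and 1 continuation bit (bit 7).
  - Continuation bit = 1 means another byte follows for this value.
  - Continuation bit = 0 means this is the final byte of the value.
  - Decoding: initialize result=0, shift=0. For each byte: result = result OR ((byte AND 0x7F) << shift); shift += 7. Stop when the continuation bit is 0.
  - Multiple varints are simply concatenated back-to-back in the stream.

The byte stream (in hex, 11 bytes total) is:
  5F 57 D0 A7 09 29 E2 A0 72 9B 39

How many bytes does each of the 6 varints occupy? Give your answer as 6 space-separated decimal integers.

  byte[0]=0x5F cont=0 payload=0x5F=95: acc |= 95<<0 -> acc=95 shift=7 [end]
Varint 1: bytes[0:1] = 5F -> value 95 (1 byte(s))
  byte[1]=0x57 cont=0 payload=0x57=87: acc |= 87<<0 -> acc=87 shift=7 [end]
Varint 2: bytes[1:2] = 57 -> value 87 (1 byte(s))
  byte[2]=0xD0 cont=1 payload=0x50=80: acc |= 80<<0 -> acc=80 shift=7
  byte[3]=0xA7 cont=1 payload=0x27=39: acc |= 39<<7 -> acc=5072 shift=14
  byte[4]=0x09 cont=0 payload=0x09=9: acc |= 9<<14 -> acc=152528 shift=21 [end]
Varint 3: bytes[2:5] = D0 A7 09 -> value 152528 (3 byte(s))
  byte[5]=0x29 cont=0 payload=0x29=41: acc |= 41<<0 -> acc=41 shift=7 [end]
Varint 4: bytes[5:6] = 29 -> value 41 (1 byte(s))
  byte[6]=0xE2 cont=1 payload=0x62=98: acc |= 98<<0 -> acc=98 shift=7
  byte[7]=0xA0 cont=1 payload=0x20=32: acc |= 32<<7 -> acc=4194 shift=14
  byte[8]=0x72 cont=0 payload=0x72=114: acc |= 114<<14 -> acc=1871970 shift=21 [end]
Varint 5: bytes[6:9] = E2 A0 72 -> value 1871970 (3 byte(s))
  byte[9]=0x9B cont=1 payload=0x1B=27: acc |= 27<<0 -> acc=27 shift=7
  byte[10]=0x39 cont=0 payload=0x39=57: acc |= 57<<7 -> acc=7323 shift=14 [end]
Varint 6: bytes[9:11] = 9B 39 -> value 7323 (2 byte(s))

Answer: 1 1 3 1 3 2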